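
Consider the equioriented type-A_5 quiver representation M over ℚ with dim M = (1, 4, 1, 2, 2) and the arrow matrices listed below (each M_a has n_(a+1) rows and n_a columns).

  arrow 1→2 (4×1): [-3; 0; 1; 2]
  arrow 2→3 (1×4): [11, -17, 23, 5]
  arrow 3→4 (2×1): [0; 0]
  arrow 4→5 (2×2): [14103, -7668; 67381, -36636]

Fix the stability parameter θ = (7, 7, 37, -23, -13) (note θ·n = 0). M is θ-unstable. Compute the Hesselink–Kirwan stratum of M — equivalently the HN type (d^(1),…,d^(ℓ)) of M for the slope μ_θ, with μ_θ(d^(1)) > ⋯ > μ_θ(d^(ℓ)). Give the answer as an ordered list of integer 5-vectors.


Via rank(M_{q-1}∘⋯∘M_p): M ≅ I[1,2], I[2,2]^2, I[2,3], I[4,4], I[4,5], I[5,5].
μ_θ-semistable layers: μ^(1)=37; μ^(2)=7; μ^(3)=-13; μ^(4)=-23

((0, 0, 1, 0, 0); (1, 4, 0, 0, 0); (0, 0, 0, 0, 2); (0, 0, 0, 2, 0))


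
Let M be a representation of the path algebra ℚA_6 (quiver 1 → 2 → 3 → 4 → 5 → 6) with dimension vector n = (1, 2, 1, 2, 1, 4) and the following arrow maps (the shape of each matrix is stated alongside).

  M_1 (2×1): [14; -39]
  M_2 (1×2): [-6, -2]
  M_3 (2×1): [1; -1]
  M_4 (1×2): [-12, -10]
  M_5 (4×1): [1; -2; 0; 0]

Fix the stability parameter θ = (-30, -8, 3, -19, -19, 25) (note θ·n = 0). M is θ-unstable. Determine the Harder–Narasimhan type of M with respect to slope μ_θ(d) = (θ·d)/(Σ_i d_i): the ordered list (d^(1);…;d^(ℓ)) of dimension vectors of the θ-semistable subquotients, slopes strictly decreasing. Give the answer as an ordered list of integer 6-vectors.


Via rank(M_{q-1}∘⋯∘M_p): M ≅ I[1,6], I[2,2], I[4,4], I[6,6]^3.
μ_θ-semistable layers: μ^(1)=25; μ^(2)=-8; μ^(3)=-43/4; μ^(4)=-19; μ^(5)=-30

((0, 0, 0, 0, 0, 4); (0, 1, 0, 0, 0, 0); (0, 1, 1, 1, 1, 0); (0, 0, 0, 1, 0, 0); (1, 0, 0, 0, 0, 0))


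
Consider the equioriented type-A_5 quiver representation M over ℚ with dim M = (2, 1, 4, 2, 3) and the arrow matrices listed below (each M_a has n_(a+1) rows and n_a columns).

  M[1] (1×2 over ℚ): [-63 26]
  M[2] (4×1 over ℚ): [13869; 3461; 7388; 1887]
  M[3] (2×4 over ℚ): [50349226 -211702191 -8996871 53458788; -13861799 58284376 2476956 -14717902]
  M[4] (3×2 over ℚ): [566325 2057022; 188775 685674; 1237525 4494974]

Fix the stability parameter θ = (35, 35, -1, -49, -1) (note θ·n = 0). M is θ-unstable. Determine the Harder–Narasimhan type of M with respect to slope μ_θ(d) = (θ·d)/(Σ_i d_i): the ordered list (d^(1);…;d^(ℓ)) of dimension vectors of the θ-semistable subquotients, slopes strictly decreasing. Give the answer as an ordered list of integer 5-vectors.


Barcode: M ≅ I[1,1], I[1,5], I[3,3]^2, I[3,4], I[5,5]^2. HN layers by μ_θ (4 steps, strictly decreasing):
  μ^(1)=35; μ^(2)=19/5; μ^(3)=-1; μ^(4)=-25

((1, 0, 0, 0, 0); (1, 1, 1, 1, 1); (0, 0, 2, 0, 2); (0, 0, 1, 1, 0))


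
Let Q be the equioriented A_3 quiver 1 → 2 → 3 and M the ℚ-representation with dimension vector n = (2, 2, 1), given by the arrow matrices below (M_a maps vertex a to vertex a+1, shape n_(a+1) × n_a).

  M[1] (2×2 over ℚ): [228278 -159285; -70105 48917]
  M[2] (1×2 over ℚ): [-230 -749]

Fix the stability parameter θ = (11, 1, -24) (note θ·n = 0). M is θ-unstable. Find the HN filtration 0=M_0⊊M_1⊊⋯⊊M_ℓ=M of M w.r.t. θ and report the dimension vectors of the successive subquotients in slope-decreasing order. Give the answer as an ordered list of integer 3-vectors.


Via rank(M_{q-1}∘⋯∘M_p): M ≅ I[1,2], I[1,3].
μ_θ-semistable layers: μ^(1)=6; μ^(2)=-4

((1, 1, 0); (1, 1, 1))


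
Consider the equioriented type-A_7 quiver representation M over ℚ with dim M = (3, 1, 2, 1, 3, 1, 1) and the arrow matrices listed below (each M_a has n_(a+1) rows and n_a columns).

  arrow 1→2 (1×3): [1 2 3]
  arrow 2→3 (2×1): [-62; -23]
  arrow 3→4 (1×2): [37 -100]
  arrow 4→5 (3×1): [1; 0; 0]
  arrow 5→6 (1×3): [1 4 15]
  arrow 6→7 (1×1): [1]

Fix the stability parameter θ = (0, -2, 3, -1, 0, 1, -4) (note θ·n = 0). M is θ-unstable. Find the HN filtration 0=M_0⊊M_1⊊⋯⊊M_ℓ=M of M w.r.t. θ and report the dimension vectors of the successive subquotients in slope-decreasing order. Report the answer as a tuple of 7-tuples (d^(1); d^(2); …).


Interval decomposition of M: I[1,1]^2, I[1,7], I[3,3], I[5,5]^2.
HN type (ℓ=4): μ^(1)=3; μ^(2)=0; μ^(3)=-1/5; μ^(4)=-1

((0, 0, 1, 0, 0, 0, 0); (2, 0, 0, 0, 2, 0, 0); (0, 0, 1, 1, 1, 1, 1); (1, 1, 0, 0, 0, 0, 0))


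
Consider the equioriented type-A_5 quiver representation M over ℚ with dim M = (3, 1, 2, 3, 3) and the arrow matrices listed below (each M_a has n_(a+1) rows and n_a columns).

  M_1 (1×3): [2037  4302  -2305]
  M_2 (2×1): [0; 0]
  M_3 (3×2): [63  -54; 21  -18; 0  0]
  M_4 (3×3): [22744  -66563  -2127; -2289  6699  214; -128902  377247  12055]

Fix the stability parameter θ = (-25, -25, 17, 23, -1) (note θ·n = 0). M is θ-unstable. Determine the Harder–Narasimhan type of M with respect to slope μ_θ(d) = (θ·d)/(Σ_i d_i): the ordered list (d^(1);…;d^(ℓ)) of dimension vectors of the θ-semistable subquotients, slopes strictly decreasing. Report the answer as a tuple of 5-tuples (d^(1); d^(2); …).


Interval decomposition of M: I[1,1]^2, I[1,2], I[3,3], I[3,5], I[4,5]^2.
HN type (ℓ=4): μ^(1)=17; μ^(2)=13; μ^(3)=11; μ^(4)=-25

((0, 0, 1, 0, 0); (0, 0, 1, 1, 1); (0, 0, 0, 2, 2); (3, 1, 0, 0, 0))


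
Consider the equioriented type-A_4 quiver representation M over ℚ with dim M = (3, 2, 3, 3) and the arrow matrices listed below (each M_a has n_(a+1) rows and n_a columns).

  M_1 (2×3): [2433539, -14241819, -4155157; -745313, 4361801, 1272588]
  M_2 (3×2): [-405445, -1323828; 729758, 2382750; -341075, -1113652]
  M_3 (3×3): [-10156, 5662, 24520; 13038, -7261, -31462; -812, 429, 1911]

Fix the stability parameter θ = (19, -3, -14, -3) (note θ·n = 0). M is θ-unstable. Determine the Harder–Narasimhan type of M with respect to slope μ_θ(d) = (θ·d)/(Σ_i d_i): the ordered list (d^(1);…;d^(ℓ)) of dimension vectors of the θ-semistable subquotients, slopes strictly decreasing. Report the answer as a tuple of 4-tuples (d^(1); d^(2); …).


Interval decomposition of M: I[1,1], I[1,4]^2, I[3,3], I[4,4].
HN type (ℓ=4): μ^(1)=19; μ^(2)=-1/4; μ^(3)=-3; μ^(4)=-14

((1, 0, 0, 0); (2, 2, 2, 2); (0, 0, 0, 1); (0, 0, 1, 0))


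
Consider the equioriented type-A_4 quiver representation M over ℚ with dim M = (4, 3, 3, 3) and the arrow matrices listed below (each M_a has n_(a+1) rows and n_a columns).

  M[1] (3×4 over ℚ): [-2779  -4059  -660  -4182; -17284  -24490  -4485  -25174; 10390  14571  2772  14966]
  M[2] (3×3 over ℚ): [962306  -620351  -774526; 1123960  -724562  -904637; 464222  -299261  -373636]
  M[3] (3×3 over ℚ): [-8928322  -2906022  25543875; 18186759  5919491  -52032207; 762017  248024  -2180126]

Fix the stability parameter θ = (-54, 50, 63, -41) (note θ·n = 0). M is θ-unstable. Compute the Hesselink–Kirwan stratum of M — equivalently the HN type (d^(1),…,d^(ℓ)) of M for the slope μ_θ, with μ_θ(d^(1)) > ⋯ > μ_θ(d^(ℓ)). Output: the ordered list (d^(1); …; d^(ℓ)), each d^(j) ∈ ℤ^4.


Via rank(M_{q-1}∘⋯∘M_p): M ≅ I[1,1], I[1,2], I[1,4]^2, I[3,4].
μ_θ-semistable layers: μ^(1)=50; μ^(2)=24; μ^(3)=11; μ^(4)=-54

((0, 1, 0, 0); (0, 2, 2, 2); (0, 0, 1, 1); (4, 0, 0, 0))


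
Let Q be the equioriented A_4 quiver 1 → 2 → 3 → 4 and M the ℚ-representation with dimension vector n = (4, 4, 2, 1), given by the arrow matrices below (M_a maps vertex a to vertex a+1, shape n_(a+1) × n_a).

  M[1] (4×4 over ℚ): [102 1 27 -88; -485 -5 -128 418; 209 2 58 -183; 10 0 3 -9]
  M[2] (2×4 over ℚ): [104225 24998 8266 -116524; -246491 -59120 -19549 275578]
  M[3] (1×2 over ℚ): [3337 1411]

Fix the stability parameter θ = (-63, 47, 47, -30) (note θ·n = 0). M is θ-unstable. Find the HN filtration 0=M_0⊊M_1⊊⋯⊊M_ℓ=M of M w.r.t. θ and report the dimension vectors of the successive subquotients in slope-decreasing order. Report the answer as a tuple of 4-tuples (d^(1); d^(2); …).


Barcode: M ≅ I[1,1], I[1,2], I[1,3], I[1,4], I[2,2]. HN layers by μ_θ (3 steps, strictly decreasing):
  μ^(1)=47; μ^(2)=64/3; μ^(3)=-63

((0, 3, 1, 0); (0, 1, 1, 1); (4, 0, 0, 0))


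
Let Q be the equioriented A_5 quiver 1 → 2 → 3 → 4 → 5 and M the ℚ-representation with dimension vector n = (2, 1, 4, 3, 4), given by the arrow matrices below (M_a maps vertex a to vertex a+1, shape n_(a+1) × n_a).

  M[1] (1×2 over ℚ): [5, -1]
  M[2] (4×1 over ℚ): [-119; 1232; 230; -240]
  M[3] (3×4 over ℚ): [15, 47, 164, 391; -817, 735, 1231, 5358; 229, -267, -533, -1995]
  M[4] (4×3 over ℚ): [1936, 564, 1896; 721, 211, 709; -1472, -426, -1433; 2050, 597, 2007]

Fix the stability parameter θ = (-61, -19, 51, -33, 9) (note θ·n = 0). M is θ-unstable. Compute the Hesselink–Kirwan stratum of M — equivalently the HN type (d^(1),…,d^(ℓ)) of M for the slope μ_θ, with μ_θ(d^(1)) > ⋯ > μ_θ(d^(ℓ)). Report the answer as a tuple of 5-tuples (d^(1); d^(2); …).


Interval decomposition of M: I[1,1], I[1,5], I[3,3], I[3,5]^2, I[5,5].
HN type (ℓ=4): μ^(1)=51; μ^(2)=9; μ^(3)=-19; μ^(4)=-61

((0, 0, 1, 0, 0); (0, 0, 3, 3, 4); (0, 1, 0, 0, 0); (2, 0, 0, 0, 0))


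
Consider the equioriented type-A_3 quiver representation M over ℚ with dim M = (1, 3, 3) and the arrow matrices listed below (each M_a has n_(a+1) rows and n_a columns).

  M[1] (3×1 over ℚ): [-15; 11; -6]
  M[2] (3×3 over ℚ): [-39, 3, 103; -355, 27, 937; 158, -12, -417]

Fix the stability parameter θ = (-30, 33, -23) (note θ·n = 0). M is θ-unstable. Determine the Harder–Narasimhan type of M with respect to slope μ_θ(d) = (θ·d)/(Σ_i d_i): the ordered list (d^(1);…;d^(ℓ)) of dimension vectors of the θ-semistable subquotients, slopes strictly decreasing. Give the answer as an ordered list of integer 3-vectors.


Via rank(M_{q-1}∘⋯∘M_p): M ≅ I[1,2], I[2,3]^2, I[3,3].
μ_θ-semistable layers: μ^(1)=33; μ^(2)=5; μ^(3)=-23; μ^(4)=-30

((0, 1, 0); (0, 2, 2); (0, 0, 1); (1, 0, 0))


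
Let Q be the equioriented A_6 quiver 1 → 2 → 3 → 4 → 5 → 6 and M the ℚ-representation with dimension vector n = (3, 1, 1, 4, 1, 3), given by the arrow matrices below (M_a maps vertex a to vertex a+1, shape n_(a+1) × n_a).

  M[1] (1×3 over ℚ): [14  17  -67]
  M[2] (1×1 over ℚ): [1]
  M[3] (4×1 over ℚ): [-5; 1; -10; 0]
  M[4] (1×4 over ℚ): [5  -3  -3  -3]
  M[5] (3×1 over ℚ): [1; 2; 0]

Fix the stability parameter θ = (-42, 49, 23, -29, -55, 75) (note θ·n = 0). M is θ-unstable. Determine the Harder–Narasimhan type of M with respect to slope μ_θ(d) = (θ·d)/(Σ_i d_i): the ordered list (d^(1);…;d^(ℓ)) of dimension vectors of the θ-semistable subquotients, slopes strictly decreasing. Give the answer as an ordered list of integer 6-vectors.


Barcode: M ≅ I[1,1]^2, I[1,6], I[4,4]^3, I[6,6]^2. HN layers by μ_θ (4 steps, strictly decreasing):
  μ^(1)=75; μ^(2)=-3; μ^(3)=-29; μ^(4)=-42

((0, 0, 0, 0, 0, 3); (0, 1, 1, 1, 1, 0); (0, 0, 0, 3, 0, 0); (3, 0, 0, 0, 0, 0))


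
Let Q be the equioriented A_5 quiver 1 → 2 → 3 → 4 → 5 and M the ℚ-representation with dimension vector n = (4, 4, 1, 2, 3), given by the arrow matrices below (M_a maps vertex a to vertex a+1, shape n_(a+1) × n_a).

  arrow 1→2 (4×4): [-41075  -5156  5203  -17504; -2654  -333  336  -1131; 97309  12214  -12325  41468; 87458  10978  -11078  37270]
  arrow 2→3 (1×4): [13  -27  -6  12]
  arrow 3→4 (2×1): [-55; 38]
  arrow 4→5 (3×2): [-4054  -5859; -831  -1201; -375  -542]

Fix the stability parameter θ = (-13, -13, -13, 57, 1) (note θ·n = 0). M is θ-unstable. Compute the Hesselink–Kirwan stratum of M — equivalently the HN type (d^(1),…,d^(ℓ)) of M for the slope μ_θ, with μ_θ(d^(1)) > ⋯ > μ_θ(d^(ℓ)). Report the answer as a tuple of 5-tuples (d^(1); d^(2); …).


Via rank(M_{q-1}∘⋯∘M_p): M ≅ I[1,1], I[1,2]^2, I[1,5], I[2,2], I[4,5], I[5,5].
μ_θ-semistable layers: μ^(1)=29; μ^(2)=1; μ^(3)=-13

((0, 0, 0, 2, 2); (0, 0, 0, 0, 1); (4, 4, 1, 0, 0))


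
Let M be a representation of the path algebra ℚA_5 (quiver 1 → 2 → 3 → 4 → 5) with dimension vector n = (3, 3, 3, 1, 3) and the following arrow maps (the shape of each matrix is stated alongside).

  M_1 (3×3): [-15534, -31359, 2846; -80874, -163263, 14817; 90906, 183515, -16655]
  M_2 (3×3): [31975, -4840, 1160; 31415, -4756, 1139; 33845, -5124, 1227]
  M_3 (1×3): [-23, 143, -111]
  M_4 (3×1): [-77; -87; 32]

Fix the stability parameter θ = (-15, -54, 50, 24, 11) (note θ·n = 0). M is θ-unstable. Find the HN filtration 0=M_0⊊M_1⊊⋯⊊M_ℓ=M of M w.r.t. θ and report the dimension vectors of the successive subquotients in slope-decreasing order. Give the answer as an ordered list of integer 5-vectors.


Barcode: M ≅ I[1,1], I[1,3], I[1,5], I[2,2], I[3,3], I[5,5]^2. HN layers by μ_θ (6 steps, strictly decreasing):
  μ^(1)=50; μ^(2)=85/3; μ^(3)=11; μ^(4)=-15; μ^(5)=-69/2; μ^(6)=-54

((0, 0, 2, 0, 0); (0, 0, 1, 1, 1); (0, 0, 0, 0, 2); (1, 0, 0, 0, 0); (2, 2, 0, 0, 0); (0, 1, 0, 0, 0))


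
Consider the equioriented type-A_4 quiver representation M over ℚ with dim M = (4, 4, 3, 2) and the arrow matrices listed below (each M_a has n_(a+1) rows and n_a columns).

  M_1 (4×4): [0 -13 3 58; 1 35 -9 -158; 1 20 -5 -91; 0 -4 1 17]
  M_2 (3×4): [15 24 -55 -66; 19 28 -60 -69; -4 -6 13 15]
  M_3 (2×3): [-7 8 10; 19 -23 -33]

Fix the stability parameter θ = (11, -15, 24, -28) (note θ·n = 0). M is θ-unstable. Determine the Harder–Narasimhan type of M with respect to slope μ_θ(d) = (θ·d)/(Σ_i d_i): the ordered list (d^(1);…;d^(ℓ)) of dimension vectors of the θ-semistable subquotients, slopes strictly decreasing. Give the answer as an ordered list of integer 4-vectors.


Interval decomposition of M: I[1,2], I[1,3], I[1,4]^2.
HN type (ℓ=2): μ^(1)=24; μ^(2)=-2

((0, 0, 1, 0); (4, 4, 2, 2))


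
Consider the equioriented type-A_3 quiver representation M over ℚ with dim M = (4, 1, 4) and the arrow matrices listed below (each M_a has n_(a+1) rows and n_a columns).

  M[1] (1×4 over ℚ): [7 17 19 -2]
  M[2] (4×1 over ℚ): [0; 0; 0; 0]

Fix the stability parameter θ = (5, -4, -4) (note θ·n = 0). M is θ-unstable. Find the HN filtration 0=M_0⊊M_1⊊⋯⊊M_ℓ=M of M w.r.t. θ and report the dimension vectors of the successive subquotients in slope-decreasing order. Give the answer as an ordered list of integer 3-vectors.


Via rank(M_{q-1}∘⋯∘M_p): M ≅ I[1,1]^3, I[1,2], I[3,3]^4.
μ_θ-semistable layers: μ^(1)=5; μ^(2)=1/2; μ^(3)=-4

((3, 0, 0); (1, 1, 0); (0, 0, 4))


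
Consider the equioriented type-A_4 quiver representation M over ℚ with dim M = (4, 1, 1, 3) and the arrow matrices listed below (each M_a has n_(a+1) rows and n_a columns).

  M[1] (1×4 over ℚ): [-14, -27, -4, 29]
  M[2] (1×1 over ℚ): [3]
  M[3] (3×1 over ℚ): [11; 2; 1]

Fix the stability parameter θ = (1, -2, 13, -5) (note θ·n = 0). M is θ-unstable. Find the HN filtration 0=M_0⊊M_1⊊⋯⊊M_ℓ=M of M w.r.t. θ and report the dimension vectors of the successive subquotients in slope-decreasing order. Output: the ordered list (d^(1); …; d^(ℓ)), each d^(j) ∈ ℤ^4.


Interval decomposition of M: I[1,1]^3, I[1,4], I[4,4]^2.
HN type (ℓ=4): μ^(1)=4; μ^(2)=1; μ^(3)=-1/2; μ^(4)=-5

((0, 0, 1, 1); (3, 0, 0, 0); (1, 1, 0, 0); (0, 0, 0, 2))


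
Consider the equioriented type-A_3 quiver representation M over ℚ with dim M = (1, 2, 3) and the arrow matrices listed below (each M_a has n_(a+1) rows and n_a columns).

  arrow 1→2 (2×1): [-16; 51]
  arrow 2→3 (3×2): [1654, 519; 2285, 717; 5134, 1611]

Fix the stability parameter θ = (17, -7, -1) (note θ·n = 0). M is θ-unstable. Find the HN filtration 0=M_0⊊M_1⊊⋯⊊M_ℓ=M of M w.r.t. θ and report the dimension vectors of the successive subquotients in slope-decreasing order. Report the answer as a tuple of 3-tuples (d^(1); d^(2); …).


Interval decomposition of M: I[1,3], I[2,3], I[3,3].
HN type (ℓ=3): μ^(1)=3; μ^(2)=-1; μ^(3)=-7

((1, 1, 1); (0, 0, 2); (0, 1, 0))


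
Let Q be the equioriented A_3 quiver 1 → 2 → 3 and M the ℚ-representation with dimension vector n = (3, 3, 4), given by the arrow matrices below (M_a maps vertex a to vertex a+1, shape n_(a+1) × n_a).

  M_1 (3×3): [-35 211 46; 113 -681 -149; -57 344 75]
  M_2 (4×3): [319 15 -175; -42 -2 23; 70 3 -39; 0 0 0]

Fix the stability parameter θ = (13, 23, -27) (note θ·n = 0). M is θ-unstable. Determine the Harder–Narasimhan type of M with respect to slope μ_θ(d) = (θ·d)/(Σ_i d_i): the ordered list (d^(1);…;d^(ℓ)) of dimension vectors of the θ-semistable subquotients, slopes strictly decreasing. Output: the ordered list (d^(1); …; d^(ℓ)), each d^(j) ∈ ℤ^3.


Via rank(M_{q-1}∘⋯∘M_p): M ≅ I[1,3]^3, I[3,3].
μ_θ-semistable layers: μ^(1)=3; μ^(2)=-27

((3, 3, 3); (0, 0, 1))


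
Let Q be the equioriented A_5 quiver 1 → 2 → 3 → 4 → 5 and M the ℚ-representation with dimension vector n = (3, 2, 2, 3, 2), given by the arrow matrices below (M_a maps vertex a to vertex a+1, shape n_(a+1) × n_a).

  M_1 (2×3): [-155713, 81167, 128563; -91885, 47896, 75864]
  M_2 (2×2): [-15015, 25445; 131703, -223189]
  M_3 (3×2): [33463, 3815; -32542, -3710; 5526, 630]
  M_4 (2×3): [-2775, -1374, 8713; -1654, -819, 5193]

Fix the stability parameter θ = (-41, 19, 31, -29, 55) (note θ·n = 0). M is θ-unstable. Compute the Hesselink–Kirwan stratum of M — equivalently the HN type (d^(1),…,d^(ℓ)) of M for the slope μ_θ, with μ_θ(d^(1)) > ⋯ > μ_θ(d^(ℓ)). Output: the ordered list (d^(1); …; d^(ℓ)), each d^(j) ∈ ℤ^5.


Interval decomposition of M: I[1,1], I[1,2], I[1,3], I[3,5], I[4,4], I[4,5].
HN type (ℓ=6): μ^(1)=55; μ^(2)=31; μ^(3)=19; μ^(4)=1; μ^(5)=-29; μ^(6)=-41

((0, 0, 0, 0, 2); (0, 0, 1, 0, 0); (0, 2, 0, 0, 0); (0, 0, 1, 1, 0); (0, 0, 0, 2, 0); (3, 0, 0, 0, 0))


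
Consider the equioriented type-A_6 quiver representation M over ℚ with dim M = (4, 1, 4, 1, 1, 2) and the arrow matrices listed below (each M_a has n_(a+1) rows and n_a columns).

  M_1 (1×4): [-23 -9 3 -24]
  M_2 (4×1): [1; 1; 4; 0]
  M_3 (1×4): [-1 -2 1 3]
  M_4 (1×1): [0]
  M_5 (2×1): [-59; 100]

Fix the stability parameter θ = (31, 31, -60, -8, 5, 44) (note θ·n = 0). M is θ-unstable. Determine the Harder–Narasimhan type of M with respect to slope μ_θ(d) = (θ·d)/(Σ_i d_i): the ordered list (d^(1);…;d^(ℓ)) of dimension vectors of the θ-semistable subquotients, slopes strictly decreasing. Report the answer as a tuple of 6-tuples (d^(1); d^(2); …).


Interval decomposition of M: I[1,1]^3, I[1,4], I[3,3]^3, I[5,6], I[6,6].
HN type (ℓ=5): μ^(1)=44; μ^(2)=31; μ^(3)=5; μ^(4)=-3/2; μ^(5)=-60

((0, 0, 0, 0, 0, 2); (3, 0, 0, 0, 0, 0); (0, 0, 0, 0, 1, 0); (1, 1, 1, 1, 0, 0); (0, 0, 3, 0, 0, 0))


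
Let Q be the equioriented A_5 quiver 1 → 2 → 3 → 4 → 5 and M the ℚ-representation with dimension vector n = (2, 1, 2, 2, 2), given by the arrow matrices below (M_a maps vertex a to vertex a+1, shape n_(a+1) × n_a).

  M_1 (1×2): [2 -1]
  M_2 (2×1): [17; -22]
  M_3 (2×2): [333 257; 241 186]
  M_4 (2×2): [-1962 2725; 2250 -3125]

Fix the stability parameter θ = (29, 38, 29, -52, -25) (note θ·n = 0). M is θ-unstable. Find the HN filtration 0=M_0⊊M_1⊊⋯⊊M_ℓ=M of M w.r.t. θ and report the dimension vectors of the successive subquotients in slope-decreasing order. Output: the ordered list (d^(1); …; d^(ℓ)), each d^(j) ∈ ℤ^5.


Via rank(M_{q-1}∘⋯∘M_p): M ≅ I[1,1], I[1,5], I[3,4], I[5,5].
μ_θ-semistable layers: μ^(1)=29; μ^(2)=19/5; μ^(3)=-23/2; μ^(4)=-25

((1, 0, 0, 0, 0); (1, 1, 1, 1, 1); (0, 0, 1, 1, 0); (0, 0, 0, 0, 1))


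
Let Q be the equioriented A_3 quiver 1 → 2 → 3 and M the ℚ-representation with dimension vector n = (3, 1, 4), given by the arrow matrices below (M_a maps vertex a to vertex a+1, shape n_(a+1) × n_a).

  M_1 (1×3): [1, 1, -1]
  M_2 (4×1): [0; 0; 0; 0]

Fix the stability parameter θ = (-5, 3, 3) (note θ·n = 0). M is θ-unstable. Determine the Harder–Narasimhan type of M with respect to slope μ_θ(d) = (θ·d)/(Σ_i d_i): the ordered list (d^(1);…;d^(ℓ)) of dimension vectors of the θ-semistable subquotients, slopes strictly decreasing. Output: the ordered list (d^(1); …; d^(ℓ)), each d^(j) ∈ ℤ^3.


Interval decomposition of M: I[1,1]^2, I[1,2], I[3,3]^4.
HN type (ℓ=2): μ^(1)=3; μ^(2)=-5

((0, 1, 4); (3, 0, 0))


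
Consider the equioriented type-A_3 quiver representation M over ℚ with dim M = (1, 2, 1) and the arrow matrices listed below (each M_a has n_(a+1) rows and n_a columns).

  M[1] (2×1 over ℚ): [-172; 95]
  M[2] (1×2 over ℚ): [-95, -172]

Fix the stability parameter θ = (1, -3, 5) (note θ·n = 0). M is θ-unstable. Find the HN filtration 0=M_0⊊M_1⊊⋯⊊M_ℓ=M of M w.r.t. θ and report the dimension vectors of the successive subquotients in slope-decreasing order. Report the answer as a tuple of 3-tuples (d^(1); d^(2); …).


Via rank(M_{q-1}∘⋯∘M_p): M ≅ I[1,2], I[2,3].
μ_θ-semistable layers: μ^(1)=5; μ^(2)=-1; μ^(3)=-3

((0, 0, 1); (1, 1, 0); (0, 1, 0))


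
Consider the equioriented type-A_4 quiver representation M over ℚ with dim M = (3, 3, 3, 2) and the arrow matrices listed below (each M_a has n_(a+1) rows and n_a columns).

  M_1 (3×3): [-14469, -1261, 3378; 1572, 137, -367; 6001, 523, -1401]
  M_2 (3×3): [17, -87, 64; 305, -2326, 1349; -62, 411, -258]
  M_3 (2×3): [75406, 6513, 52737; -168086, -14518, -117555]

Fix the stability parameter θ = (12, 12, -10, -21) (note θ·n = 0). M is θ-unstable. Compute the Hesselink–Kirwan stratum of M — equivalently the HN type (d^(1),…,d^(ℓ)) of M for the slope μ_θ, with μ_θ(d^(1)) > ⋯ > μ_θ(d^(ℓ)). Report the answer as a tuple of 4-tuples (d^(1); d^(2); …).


Interval decomposition of M: I[1,3], I[1,4]^2.
HN type (ℓ=2): μ^(1)=14/3; μ^(2)=-7/4

((1, 1, 1, 0); (2, 2, 2, 2))


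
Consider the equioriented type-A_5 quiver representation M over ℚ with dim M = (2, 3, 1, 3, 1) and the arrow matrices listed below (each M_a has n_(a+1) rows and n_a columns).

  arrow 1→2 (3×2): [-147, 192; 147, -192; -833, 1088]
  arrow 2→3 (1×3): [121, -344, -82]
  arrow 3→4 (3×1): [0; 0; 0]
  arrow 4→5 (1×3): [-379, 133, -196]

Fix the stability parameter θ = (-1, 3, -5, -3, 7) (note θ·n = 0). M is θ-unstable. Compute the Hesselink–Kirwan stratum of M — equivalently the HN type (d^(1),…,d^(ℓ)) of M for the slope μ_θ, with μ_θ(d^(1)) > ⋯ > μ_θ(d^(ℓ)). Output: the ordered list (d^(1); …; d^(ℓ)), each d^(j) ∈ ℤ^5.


Via rank(M_{q-1}∘⋯∘M_p): M ≅ I[1,1], I[1,3], I[2,2]^2, I[4,4]^2, I[4,5].
μ_θ-semistable layers: μ^(1)=7; μ^(2)=3; μ^(3)=-1; μ^(4)=-3

((0, 0, 0, 0, 1); (0, 2, 0, 0, 0); (2, 1, 1, 0, 0); (0, 0, 0, 3, 0))


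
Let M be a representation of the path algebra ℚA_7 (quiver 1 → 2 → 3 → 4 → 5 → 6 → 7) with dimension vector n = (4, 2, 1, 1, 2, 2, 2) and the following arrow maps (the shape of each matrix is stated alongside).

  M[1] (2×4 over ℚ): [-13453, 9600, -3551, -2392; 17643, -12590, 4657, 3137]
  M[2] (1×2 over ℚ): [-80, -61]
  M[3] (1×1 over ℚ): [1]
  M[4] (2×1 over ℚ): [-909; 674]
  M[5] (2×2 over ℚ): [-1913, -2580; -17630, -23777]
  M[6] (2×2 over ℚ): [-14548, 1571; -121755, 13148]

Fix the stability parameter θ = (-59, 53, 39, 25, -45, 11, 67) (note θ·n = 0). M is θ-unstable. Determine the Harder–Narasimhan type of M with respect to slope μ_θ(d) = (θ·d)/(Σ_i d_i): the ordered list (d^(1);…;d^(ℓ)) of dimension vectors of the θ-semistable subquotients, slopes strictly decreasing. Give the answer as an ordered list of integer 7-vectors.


Interval decomposition of M: I[1,1]^2, I[1,2], I[1,7], I[5,7].
HN type (ℓ=6): μ^(1)=67; μ^(2)=53; μ^(3)=83/5; μ^(4)=11; μ^(5)=-45; μ^(6)=-59

((0, 0, 0, 0, 0, 0, 2); (0, 1, 0, 0, 0, 0, 0); (0, 1, 1, 1, 1, 1, 0); (0, 0, 0, 0, 0, 1, 0); (0, 0, 0, 0, 1, 0, 0); (4, 0, 0, 0, 0, 0, 0))


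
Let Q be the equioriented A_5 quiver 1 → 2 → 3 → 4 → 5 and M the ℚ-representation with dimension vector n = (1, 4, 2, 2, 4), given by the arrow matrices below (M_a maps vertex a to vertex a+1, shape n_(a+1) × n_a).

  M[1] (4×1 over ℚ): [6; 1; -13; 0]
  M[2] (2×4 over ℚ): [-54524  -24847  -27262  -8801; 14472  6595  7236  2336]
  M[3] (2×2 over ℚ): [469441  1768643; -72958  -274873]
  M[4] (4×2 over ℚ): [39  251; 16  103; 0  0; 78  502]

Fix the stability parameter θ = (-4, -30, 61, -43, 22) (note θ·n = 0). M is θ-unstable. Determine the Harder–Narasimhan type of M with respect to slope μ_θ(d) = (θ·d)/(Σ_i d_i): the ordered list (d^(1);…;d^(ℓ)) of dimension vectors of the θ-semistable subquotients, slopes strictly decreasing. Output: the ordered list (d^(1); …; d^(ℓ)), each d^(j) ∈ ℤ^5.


Barcode: M ≅ I[1,5], I[2,2]^2, I[2,5], I[5,5]^2. HN layers by μ_θ (4 steps, strictly decreasing):
  μ^(1)=22; μ^(2)=9; μ^(3)=-17; μ^(4)=-30

((0, 0, 0, 0, 4); (0, 0, 2, 2, 0); (1, 1, 0, 0, 0); (0, 3, 0, 0, 0))


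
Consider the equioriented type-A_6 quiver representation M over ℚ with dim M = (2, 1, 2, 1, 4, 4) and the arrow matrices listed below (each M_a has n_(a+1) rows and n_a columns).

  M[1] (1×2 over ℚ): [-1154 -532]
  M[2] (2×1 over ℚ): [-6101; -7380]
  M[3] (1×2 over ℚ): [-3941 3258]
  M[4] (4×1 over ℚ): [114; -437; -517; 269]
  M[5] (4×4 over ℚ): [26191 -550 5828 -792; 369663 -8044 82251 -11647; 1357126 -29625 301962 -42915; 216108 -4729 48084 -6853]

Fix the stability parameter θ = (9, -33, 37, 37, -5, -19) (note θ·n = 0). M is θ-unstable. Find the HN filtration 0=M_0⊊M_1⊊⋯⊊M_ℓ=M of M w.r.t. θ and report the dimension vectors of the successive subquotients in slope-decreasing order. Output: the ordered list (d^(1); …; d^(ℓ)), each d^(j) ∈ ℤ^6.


Barcode: M ≅ I[1,1], I[1,5], I[3,3], I[5,6]^3, I[6,6]. HN layers by μ_θ (5 steps, strictly decreasing):
  μ^(1)=37; μ^(2)=23; μ^(3)=9; μ^(4)=-12; μ^(5)=-19

((0, 0, 1, 0, 0, 0); (0, 0, 1, 1, 1, 0); (1, 0, 0, 0, 0, 0); (1, 1, 0, 0, 3, 3); (0, 0, 0, 0, 0, 1))


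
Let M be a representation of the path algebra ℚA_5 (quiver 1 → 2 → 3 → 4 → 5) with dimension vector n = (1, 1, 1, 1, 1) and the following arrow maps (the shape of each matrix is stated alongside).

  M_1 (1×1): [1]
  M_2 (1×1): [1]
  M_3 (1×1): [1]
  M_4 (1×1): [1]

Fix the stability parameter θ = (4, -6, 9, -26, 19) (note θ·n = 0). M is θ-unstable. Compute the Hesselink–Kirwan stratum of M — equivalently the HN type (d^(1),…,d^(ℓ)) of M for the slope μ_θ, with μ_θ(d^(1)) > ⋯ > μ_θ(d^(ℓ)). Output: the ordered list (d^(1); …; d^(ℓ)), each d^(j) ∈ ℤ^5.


Interval decomposition of M: I[1,5].
HN type (ℓ=2): μ^(1)=19; μ^(2)=-19/4

((0, 0, 0, 0, 1); (1, 1, 1, 1, 0))


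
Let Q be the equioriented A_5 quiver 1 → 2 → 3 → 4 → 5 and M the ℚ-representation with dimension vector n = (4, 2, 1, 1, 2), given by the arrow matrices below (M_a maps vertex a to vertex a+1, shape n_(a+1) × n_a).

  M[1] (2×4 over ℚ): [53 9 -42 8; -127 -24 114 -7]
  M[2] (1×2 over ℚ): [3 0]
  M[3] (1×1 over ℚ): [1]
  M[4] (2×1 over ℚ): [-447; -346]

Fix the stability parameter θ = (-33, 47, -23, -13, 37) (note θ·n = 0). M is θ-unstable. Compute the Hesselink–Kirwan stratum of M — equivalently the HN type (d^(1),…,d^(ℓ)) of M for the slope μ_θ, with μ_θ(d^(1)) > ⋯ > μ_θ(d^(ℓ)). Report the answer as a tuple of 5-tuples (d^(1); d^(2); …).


Barcode: M ≅ I[1,1]^2, I[1,2], I[1,5], I[5,5]. HN layers by μ_θ (4 steps, strictly decreasing):
  μ^(1)=47; μ^(2)=37; μ^(3)=11/3; μ^(4)=-33

((0, 1, 0, 0, 0); (0, 0, 0, 0, 2); (0, 1, 1, 1, 0); (4, 0, 0, 0, 0))


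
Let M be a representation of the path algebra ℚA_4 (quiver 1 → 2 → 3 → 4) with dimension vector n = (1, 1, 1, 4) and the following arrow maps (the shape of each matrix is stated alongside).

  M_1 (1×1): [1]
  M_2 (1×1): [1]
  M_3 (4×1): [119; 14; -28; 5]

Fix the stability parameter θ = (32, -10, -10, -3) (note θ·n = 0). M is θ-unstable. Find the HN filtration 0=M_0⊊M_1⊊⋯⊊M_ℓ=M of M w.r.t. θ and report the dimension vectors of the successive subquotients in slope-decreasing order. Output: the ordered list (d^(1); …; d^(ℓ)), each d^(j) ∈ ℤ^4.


Via rank(M_{q-1}∘⋯∘M_p): M ≅ I[1,4], I[4,4]^3.
μ_θ-semistable layers: μ^(1)=9/4; μ^(2)=-3

((1, 1, 1, 1); (0, 0, 0, 3))


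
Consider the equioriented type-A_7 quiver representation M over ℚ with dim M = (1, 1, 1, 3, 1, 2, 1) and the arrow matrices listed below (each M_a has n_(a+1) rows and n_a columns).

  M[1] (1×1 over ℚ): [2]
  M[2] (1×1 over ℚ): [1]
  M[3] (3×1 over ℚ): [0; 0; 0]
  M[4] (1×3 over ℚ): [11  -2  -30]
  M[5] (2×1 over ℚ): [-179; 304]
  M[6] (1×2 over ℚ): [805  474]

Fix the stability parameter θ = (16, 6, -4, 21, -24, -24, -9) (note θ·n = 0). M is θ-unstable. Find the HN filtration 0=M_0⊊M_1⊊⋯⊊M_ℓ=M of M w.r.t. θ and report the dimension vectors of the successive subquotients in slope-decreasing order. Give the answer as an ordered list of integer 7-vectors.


Barcode: M ≅ I[1,3], I[4,4]^2, I[4,7], I[6,6]. HN layers by μ_θ (4 steps, strictly decreasing):
  μ^(1)=21; μ^(2)=6; μ^(3)=-9; μ^(4)=-24

((0, 0, 0, 2, 0, 0, 0); (1, 1, 1, 0, 0, 0, 0); (0, 0, 0, 1, 1, 1, 1); (0, 0, 0, 0, 0, 1, 0))


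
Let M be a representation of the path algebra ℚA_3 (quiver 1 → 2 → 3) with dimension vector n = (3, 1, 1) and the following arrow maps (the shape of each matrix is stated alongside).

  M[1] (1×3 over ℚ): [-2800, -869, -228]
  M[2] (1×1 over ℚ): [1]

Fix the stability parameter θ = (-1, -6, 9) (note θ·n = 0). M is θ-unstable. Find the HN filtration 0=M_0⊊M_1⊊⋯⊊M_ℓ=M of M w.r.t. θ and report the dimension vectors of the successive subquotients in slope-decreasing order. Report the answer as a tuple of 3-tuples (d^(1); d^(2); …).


Interval decomposition of M: I[1,1]^2, I[1,3].
HN type (ℓ=3): μ^(1)=9; μ^(2)=-1; μ^(3)=-7/2

((0, 0, 1); (2, 0, 0); (1, 1, 0))


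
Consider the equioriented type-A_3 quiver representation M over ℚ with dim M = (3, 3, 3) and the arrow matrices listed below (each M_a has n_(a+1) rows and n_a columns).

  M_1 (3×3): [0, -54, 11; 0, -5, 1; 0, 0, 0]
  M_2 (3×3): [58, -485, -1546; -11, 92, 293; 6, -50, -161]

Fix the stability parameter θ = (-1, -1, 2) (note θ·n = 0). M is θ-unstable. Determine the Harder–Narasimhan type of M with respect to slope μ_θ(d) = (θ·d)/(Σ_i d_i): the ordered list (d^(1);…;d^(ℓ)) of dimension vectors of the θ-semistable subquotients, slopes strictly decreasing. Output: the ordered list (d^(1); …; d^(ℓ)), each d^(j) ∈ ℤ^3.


Interval decomposition of M: I[1,1], I[1,3]^2, I[2,3].
HN type (ℓ=2): μ^(1)=2; μ^(2)=-1

((0, 0, 3); (3, 3, 0))


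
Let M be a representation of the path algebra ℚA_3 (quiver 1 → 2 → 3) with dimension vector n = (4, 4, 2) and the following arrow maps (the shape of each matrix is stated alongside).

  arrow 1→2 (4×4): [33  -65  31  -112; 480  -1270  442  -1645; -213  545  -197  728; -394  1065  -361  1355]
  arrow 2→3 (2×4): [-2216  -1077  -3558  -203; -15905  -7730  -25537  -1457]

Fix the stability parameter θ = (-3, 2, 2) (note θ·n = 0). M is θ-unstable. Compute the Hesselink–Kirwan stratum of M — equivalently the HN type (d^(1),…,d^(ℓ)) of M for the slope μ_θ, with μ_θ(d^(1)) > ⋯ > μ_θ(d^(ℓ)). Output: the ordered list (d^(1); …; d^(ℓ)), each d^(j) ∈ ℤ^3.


Interval decomposition of M: I[1,2]^2, I[1,3]^2.
HN type (ℓ=2): μ^(1)=2; μ^(2)=-3

((0, 4, 2); (4, 0, 0))


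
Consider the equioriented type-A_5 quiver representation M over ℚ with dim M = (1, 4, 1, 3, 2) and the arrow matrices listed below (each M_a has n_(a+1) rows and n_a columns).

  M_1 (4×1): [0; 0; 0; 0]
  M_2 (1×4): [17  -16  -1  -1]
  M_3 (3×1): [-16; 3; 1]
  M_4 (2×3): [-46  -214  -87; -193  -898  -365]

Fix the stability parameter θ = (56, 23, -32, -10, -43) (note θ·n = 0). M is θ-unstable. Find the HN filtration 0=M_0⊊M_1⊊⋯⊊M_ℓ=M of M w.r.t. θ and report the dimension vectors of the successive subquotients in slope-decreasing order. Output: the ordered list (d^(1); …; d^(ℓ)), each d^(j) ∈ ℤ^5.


Via rank(M_{q-1}∘⋯∘M_p): M ≅ I[1,1], I[2,2]^3, I[2,5], I[4,4], I[4,5].
μ_θ-semistable layers: μ^(1)=56; μ^(2)=23; μ^(3)=-10; μ^(4)=-31/2; μ^(5)=-53/2

((1, 0, 0, 0, 0); (0, 3, 0, 0, 0); (0, 0, 0, 1, 0); (0, 1, 1, 1, 1); (0, 0, 0, 1, 1))


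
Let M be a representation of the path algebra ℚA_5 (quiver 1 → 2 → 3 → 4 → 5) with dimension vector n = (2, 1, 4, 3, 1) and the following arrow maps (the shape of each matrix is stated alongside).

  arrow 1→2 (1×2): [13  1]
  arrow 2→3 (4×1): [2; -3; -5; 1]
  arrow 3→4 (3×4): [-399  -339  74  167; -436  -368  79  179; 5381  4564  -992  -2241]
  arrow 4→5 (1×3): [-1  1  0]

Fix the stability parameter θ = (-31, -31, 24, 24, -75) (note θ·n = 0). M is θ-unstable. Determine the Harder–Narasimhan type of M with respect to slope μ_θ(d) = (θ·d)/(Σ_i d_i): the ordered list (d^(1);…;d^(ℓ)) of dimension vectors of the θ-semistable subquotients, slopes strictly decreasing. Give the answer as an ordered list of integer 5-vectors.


Via rank(M_{q-1}∘⋯∘M_p): M ≅ I[1,1], I[1,4], I[3,3], I[3,4], I[3,5].
μ_θ-semistable layers: μ^(1)=24; μ^(2)=-9; μ^(3)=-31

((0, 0, 3, 2, 0); (0, 0, 1, 1, 1); (2, 1, 0, 0, 0))


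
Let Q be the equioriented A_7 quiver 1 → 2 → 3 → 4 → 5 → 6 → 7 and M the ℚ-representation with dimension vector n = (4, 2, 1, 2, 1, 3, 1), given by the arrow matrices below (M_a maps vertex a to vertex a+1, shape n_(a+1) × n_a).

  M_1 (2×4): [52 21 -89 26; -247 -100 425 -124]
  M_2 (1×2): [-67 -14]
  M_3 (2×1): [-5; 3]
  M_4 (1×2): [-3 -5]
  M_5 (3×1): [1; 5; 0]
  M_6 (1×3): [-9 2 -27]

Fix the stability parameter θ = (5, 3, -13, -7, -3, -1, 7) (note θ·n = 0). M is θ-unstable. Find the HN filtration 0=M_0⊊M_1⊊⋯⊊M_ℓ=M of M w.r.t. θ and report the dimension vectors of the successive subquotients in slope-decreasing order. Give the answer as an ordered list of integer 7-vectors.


Via rank(M_{q-1}∘⋯∘M_p): M ≅ I[1,1]^2, I[1,2], I[1,4], I[4,7], I[6,6]^2.
μ_θ-semistable layers: μ^(1)=7; μ^(2)=5; μ^(3)=4; μ^(4)=-1; μ^(5)=-3; μ^(6)=-7

((0, 0, 0, 0, 0, 0, 1); (2, 0, 0, 0, 0, 0, 0); (1, 1, 0, 0, 0, 0, 0); (0, 0, 0, 0, 0, 3, 0); (1, 1, 1, 1, 1, 0, 0); (0, 0, 0, 1, 0, 0, 0))


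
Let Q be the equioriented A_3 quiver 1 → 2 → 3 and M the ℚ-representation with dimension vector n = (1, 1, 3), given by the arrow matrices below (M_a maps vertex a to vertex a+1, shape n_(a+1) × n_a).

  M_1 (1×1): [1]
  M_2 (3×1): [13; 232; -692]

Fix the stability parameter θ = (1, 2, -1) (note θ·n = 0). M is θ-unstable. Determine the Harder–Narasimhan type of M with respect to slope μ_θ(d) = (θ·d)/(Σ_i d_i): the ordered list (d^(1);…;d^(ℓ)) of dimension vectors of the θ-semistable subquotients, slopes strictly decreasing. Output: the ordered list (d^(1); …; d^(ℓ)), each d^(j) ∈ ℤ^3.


Interval decomposition of M: I[1,3], I[3,3]^2.
HN type (ℓ=2): μ^(1)=2/3; μ^(2)=-1

((1, 1, 1); (0, 0, 2))


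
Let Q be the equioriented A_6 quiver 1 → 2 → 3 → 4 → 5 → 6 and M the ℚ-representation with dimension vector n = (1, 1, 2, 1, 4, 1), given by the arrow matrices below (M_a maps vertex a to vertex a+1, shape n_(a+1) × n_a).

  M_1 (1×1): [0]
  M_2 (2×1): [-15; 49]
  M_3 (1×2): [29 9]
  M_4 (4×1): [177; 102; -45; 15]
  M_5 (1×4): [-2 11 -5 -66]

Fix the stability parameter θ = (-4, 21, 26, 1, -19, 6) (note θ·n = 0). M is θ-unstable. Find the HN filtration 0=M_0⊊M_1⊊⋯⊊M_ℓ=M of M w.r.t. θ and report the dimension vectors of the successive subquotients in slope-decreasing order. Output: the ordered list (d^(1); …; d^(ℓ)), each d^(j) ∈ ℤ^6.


Barcode: M ≅ I[1,1], I[2,6], I[3,3], I[5,5]^3. HN layers by μ_θ (4 steps, strictly decreasing):
  μ^(1)=26; μ^(2)=7; μ^(3)=-4; μ^(4)=-19

((0, 0, 1, 0, 0, 0); (0, 1, 1, 1, 1, 1); (1, 0, 0, 0, 0, 0); (0, 0, 0, 0, 3, 0))


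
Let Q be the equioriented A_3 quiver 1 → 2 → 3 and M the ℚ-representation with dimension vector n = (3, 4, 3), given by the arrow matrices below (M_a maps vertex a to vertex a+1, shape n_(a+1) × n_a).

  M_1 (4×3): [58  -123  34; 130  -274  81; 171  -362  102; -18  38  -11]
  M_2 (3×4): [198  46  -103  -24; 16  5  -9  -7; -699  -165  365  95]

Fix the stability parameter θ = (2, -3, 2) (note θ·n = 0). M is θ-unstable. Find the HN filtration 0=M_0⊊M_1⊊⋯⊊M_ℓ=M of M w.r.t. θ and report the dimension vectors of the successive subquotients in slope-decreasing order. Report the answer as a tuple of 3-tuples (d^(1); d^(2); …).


Via rank(M_{q-1}∘⋯∘M_p): M ≅ I[1,3]^3, I[2,2].
μ_θ-semistable layers: μ^(1)=2; μ^(2)=-1/2; μ^(3)=-3

((0, 0, 3); (3, 3, 0); (0, 1, 0))


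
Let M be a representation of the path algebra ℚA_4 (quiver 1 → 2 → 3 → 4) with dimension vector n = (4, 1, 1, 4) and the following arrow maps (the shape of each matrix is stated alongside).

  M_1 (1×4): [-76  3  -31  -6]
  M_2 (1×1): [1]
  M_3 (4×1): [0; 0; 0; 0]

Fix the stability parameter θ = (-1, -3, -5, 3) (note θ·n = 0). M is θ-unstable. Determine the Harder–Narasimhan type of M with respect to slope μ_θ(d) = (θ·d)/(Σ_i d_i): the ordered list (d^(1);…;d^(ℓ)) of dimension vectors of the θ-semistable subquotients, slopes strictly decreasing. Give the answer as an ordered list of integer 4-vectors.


Interval decomposition of M: I[1,1]^3, I[1,3], I[4,4]^4.
HN type (ℓ=3): μ^(1)=3; μ^(2)=-1; μ^(3)=-3

((0, 0, 0, 4); (3, 0, 0, 0); (1, 1, 1, 0))


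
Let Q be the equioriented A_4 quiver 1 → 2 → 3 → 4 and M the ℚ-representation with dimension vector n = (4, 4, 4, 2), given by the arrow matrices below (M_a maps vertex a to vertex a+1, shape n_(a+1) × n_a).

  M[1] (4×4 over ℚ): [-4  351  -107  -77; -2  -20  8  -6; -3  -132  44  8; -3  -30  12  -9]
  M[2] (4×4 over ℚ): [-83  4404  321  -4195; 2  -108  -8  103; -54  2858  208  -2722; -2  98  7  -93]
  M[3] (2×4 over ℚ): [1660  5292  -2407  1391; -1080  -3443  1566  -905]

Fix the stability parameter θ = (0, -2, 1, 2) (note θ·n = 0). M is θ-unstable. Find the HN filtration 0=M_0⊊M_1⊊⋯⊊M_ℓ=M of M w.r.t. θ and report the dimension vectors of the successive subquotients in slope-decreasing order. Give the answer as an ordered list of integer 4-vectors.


Via rank(M_{q-1}∘⋯∘M_p): M ≅ I[1,1], I[1,3], I[1,4]^2, I[2,3].
μ_θ-semistable layers: μ^(1)=2; μ^(2)=1; μ^(3)=0; μ^(4)=-1; μ^(5)=-2

((0, 0, 0, 2); (0, 0, 4, 0); (1, 0, 0, 0); (3, 3, 0, 0); (0, 1, 0, 0))


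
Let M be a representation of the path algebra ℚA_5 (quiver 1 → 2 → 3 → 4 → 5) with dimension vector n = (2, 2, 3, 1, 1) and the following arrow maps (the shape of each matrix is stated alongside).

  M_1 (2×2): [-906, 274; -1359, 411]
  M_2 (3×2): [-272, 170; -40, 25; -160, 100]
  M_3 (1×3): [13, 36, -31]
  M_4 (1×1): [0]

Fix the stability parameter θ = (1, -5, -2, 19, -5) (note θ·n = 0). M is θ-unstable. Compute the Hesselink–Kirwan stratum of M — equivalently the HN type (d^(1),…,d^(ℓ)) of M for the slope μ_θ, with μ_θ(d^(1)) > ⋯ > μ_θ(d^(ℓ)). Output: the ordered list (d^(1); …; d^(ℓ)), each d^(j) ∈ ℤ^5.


Interval decomposition of M: I[1,1], I[1,4], I[2,2], I[3,3]^2, I[5,5].
HN type (ℓ=4): μ^(1)=19; μ^(2)=1; μ^(3)=-2; μ^(4)=-5

((0, 0, 0, 1, 0); (1, 0, 0, 0, 0); (1, 1, 3, 0, 0); (0, 1, 0, 0, 1))


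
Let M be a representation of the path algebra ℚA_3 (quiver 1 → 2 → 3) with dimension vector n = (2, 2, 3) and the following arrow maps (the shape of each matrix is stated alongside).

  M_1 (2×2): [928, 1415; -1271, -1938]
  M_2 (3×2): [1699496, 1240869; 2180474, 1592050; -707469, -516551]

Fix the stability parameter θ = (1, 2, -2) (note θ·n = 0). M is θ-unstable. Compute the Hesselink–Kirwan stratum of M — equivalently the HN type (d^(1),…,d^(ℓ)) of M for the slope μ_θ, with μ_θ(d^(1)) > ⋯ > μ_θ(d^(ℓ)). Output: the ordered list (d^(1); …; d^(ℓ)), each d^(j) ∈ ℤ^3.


Via rank(M_{q-1}∘⋯∘M_p): M ≅ I[1,3]^2, I[3,3].
μ_θ-semistable layers: μ^(1)=1/3; μ^(2)=-2

((2, 2, 2); (0, 0, 1))
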